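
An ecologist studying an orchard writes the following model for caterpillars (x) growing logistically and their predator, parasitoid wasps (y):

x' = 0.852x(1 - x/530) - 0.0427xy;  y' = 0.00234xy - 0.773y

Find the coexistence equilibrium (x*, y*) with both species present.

x* ≈ 330, y* ≈ 7.52

From dy/dt = 0 with y > 0: 0.00234x* = 0.773, so x* = 330.
Substitute into dx/dt = 0: 0.852(1 - 330/530) = 0.0427y*.
The bracket is 0.377, giving y* = 0.321/0.0427 = 7.52.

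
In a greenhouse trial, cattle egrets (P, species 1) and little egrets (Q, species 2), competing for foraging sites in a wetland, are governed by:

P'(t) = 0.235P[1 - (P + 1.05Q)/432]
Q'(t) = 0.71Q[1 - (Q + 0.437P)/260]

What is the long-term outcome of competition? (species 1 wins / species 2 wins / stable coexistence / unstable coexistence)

Compare the nullcline intercepts: K1/α12 = 432/1.05 = 411 > K2 = 260; K2/α21 = 260/0.437 = 595 > K1 = 432.
Since both inequalities hold, each species can invade when rare, so the interior equilibrium is stable.

stable coexistence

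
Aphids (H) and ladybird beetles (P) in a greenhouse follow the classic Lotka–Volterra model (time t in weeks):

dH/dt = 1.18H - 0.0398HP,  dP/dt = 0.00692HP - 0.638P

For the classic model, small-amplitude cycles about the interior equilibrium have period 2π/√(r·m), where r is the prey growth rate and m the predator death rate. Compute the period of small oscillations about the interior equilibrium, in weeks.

Here r = 1.18 and m = 0.638, so r·m = 0.753.
ω = √0.753 = 0.868 per week, hence T = 2π/ω ≈ 7.24 weeks.

T ≈ 7.24 weeks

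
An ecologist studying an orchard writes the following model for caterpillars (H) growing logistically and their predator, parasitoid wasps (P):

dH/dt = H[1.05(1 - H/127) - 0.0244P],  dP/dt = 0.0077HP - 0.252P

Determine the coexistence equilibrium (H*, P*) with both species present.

H* ≈ 32.7, P* ≈ 31.9

From dP/dt = 0 with P > 0: 0.0077H* = 0.252, so H* = 32.7.
Substitute into dH/dt = 0: 1.05(1 - 32.7/127) = 0.0244P*.
The bracket is 0.742, giving P* = 0.779/0.0244 = 31.9.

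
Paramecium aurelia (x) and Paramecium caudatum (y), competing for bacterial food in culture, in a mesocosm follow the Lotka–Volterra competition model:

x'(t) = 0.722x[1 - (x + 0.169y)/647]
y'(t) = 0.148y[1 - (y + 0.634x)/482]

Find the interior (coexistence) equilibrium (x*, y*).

Setting both brackets to zero gives the nullclines x + 0.169y = 647 and 0.634x + y = 482.
Substituting y = 482 - 0.634x into the first: x(1 - 0.169·0.634) = 647 - 0.169·482.
So x* = 566/0.893 = 633, and then y* = 482 - 0.634·633 = 80.4.

x* ≈ 633, y* ≈ 80.4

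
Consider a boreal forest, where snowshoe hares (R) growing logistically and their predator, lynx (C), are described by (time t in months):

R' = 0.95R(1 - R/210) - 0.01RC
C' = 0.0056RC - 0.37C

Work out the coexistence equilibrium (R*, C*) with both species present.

R* ≈ 66.1, C* ≈ 65.1

From dC/dt = 0 with C > 0: 0.0056R* = 0.37, so R* = 66.1.
Substitute into dR/dt = 0: 0.95(1 - 66.1/210) = 0.01C*.
The bracket is 0.685, giving C* = 0.651/0.01 = 65.1.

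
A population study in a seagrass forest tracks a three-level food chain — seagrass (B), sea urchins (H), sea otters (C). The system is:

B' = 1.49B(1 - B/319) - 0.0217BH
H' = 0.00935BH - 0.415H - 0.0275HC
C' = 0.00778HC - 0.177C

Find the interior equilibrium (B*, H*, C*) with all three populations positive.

From dC/dt = 0: 0.00778H* = 0.177, so H* = 22.8.
From dB/dt = 0: 1.49(1 - B*/319) = 0.0217·22.8, giving B* = 319·(1 - 0.331) = 213.
From dH/dt = 0: 0.00935·213 - 0.415 = 0.0275C*, so C* = 1.58/0.0275 = 57.4.

B* ≈ 213, H* ≈ 22.8, C* ≈ 57.4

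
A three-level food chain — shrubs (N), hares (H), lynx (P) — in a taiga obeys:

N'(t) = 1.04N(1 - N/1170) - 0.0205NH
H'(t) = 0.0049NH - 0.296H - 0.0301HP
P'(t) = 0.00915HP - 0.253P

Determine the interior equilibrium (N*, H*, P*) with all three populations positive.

From dP/dt = 0: 0.00915H* = 0.253, so H* = 27.7.
From dN/dt = 0: 1.04(1 - N*/1170) = 0.0205·27.7, giving N* = 1170·(1 - 0.545) = 532.
From dH/dt = 0: 0.0049·532 - 0.296 = 0.0301P*, so P* = 2.31/0.0301 = 76.8.

N* ≈ 532, H* ≈ 27.7, P* ≈ 76.8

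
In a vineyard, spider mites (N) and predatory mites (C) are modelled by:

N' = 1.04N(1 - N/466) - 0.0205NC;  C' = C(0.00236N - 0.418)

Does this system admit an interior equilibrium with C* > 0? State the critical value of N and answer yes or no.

The predator equation gives dC/dt > 0 only when N > 0.418/0.00236 = 177.
Without the predator, N → K = 466. Since 466 > 177, the predator can invade and persist.

Threshold N = 177; K > 177, so yes, the predator persists.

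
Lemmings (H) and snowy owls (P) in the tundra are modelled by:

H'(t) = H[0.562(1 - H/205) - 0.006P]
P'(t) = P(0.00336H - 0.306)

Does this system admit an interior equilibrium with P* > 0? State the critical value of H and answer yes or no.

The predator equation gives dP/dt > 0 only when H > 0.306/0.00336 = 91.1.
Without the predator, H → K = 205. Since 205 > 91.1, the predator can invade and persist.

Threshold H = 91.1; K > 91.1, so yes, the predator persists.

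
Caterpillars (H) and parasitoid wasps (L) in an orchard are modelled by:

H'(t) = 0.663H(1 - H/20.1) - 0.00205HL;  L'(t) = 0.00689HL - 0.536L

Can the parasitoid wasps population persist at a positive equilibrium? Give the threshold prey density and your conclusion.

Threshold H = 77.8; K < 77.8, so no, the predator goes extinct.

The predator equation gives dL/dt > 0 only when H > 0.536/0.00689 = 77.8.
Without the predator, H → K = 20.1. Since 20.1 < 77.8, the predator cannot invade.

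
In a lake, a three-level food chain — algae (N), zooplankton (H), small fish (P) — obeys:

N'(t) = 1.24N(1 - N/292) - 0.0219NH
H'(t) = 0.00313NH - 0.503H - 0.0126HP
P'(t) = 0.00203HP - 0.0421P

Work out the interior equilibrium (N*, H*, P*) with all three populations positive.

N* ≈ 185, H* ≈ 20.7, P* ≈ 6.05

From dP/dt = 0: 0.00203H* = 0.0421, so H* = 20.7.
From dN/dt = 0: 1.24(1 - N*/292) = 0.0219·20.7, giving N* = 292·(1 - 0.366) = 185.
From dH/dt = 0: 0.00313·185 - 0.503 = 0.0126P*, so P* = 0.0762/0.0126 = 6.05.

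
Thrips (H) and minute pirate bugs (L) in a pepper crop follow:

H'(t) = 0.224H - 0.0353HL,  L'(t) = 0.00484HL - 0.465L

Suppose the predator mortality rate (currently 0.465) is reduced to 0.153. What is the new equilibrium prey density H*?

H* ≈ 31.6

At the interior fixed point, setting dL/dt = 0 with L > 0 fixes H* = (predator death rate)/(HL coefficient) — independent of the other coefficients.
With the change, H* = 0.153/0.00484 = 31.6; it falls from 96.1.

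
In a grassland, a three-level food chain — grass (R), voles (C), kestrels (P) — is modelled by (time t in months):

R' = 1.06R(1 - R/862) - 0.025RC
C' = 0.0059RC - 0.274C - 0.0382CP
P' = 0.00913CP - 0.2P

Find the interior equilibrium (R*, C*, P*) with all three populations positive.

R* ≈ 417, C* ≈ 21.9, P* ≈ 57.2

From dP/dt = 0: 0.00913C* = 0.2, so C* = 21.9.
From dR/dt = 0: 1.06(1 - R*/862) = 0.025·21.9, giving R* = 862·(1 - 0.517) = 417.
From dC/dt = 0: 0.0059·417 - 0.274 = 0.0382P*, so P* = 2.18/0.0382 = 57.2.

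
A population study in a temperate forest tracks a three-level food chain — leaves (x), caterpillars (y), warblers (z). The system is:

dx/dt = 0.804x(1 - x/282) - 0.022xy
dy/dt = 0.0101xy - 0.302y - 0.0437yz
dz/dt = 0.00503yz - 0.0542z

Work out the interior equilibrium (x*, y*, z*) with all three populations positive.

x* ≈ 199, y* ≈ 10.8, z* ≈ 39

From dz/dt = 0: 0.00503y* = 0.0542, so y* = 10.8.
From dx/dt = 0: 0.804(1 - x*/282) = 0.022·10.8, giving x* = 282·(1 - 0.295) = 199.
From dy/dt = 0: 0.0101·199 - 0.302 = 0.0437z*, so z* = 1.71/0.0437 = 39.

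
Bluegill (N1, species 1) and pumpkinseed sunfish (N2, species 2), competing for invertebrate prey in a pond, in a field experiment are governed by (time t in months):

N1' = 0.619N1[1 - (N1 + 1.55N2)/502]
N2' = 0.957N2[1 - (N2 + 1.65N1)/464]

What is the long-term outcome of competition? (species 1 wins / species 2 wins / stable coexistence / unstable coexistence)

unstable coexistence (outcome depends on initial conditions)

Compare the nullcline intercepts: K1/α12 = 502/1.55 = 324 < K2 = 464; K2/α21 = 464/1.65 = 281 < K1 = 502.
Since both are reversed, neither can invade when rare; the interior point is a saddle.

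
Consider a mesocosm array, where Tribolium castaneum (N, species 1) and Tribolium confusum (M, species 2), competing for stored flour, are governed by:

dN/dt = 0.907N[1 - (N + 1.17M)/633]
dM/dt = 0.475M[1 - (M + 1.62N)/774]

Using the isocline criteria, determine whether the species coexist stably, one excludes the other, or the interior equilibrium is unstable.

unstable coexistence (outcome depends on initial conditions)

Compare the nullcline intercepts: K1/α12 = 633/1.17 = 541 < K2 = 774; K2/α21 = 774/1.62 = 478 < K1 = 633.
Since both are reversed, neither can invade when rare; the interior point is a saddle.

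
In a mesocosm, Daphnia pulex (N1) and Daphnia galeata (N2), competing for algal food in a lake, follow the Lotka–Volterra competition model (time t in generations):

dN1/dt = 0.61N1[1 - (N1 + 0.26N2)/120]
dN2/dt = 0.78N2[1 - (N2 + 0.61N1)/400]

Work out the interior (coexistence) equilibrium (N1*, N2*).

N1* ≈ 19, N2* ≈ 388

Setting both brackets to zero gives the nullclines N1 + 0.26N2 = 120 and 0.61N1 + N2 = 400.
Substituting N2 = 400 - 0.61N1 into the first: N1(1 - 0.26·0.61) = 120 - 0.26·400.
So N1* = 16/0.841 = 19, and then N2* = 400 - 0.61·19 = 388.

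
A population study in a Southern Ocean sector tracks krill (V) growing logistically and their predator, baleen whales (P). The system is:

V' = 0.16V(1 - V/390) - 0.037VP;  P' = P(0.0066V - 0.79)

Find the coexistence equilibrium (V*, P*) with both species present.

V* ≈ 120, P* ≈ 3

From dP/dt = 0 with P > 0: 0.0066V* = 0.79, so V* = 120.
Substitute into dV/dt = 0: 0.16(1 - 120/390) = 0.037P*.
The bracket is 0.693, giving P* = 0.111/0.037 = 3.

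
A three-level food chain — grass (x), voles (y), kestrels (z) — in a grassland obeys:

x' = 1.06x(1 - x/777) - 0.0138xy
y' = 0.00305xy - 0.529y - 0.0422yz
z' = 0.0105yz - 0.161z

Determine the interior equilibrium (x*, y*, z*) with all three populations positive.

x* ≈ 622, y* ≈ 15.3, z* ≈ 32.4

From dz/dt = 0: 0.0105y* = 0.161, so y* = 15.3.
From dx/dt = 0: 1.06(1 - x*/777) = 0.0138·15.3, giving x* = 777·(1 - 0.2) = 622.
From dy/dt = 0: 0.00305·622 - 0.529 = 0.0422z*, so z* = 1.37/0.0422 = 32.4.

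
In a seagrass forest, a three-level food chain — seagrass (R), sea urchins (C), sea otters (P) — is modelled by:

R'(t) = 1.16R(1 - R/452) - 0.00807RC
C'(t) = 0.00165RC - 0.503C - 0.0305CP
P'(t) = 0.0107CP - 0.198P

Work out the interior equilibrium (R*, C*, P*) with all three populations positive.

R* ≈ 394, C* ≈ 18.5, P* ≈ 4.81

From dP/dt = 0: 0.0107C* = 0.198, so C* = 18.5.
From dR/dt = 0: 1.16(1 - R*/452) = 0.00807·18.5, giving R* = 452·(1 - 0.129) = 394.
From dC/dt = 0: 0.00165·394 - 0.503 = 0.0305P*, so P* = 0.147/0.0305 = 4.81.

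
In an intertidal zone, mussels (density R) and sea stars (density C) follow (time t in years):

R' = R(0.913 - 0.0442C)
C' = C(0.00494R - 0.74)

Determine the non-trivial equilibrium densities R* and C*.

R* ≈ 150, C* ≈ 20.7

Set dC/dt = 0 with C > 0: 0.00494R - 0.74 = 0, so R* = 0.74/0.00494 = 150.
Set dR/dt = 0 with R > 0: 0.913 - 0.0442C = 0, so C* = 0.913/0.0442 = 20.7.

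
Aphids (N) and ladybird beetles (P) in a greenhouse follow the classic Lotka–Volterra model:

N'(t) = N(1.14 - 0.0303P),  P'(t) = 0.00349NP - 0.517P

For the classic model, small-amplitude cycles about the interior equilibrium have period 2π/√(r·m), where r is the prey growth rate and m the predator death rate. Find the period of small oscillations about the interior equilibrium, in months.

Here r = 1.14 and m = 0.517, so r·m = 0.589.
ω = √0.589 = 0.768 per month, hence T = 2π/ω ≈ 8.18 months.

T ≈ 8.18 months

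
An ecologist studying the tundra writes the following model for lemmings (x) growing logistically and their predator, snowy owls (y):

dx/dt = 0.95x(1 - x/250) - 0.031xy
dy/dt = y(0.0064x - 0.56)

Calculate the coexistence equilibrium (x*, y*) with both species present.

From dy/dt = 0 with y > 0: 0.0064x* = 0.56, so x* = 87.5.
Substitute into dx/dt = 0: 0.95(1 - 87.5/250) = 0.031y*.
The bracket is 0.65, giving y* = 0.617/0.031 = 19.9.

x* ≈ 87.5, y* ≈ 19.9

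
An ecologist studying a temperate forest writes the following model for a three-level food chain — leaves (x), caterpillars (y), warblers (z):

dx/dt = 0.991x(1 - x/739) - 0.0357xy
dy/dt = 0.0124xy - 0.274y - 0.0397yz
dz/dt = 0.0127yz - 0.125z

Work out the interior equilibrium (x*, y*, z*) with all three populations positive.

From dz/dt = 0: 0.0127y* = 0.125, so y* = 9.84.
From dx/dt = 0: 0.991(1 - x*/739) = 0.0357·9.84, giving x* = 739·(1 - 0.355) = 477.
From dy/dt = 0: 0.0124·477 - 0.274 = 0.0397z*, so z* = 5.64/0.0397 = 142.

x* ≈ 477, y* ≈ 9.84, z* ≈ 142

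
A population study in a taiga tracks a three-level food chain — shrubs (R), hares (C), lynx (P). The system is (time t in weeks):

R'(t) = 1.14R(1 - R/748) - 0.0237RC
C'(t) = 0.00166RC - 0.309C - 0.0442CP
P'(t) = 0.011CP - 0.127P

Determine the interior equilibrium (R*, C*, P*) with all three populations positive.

R* ≈ 568, C* ≈ 11.5, P* ≈ 14.4

From dP/dt = 0: 0.011C* = 0.127, so C* = 11.5.
From dR/dt = 0: 1.14(1 - R*/748) = 0.0237·11.5, giving R* = 748·(1 - 0.24) = 568.
From dC/dt = 0: 0.00166·568 - 0.309 = 0.0442P*, so P* = 0.635/0.0442 = 14.4.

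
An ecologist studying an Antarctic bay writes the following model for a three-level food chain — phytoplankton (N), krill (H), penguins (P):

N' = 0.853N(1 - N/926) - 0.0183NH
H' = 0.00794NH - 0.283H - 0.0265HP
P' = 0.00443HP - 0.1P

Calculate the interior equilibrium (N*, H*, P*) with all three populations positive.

From dP/dt = 0: 0.00443H* = 0.1, so H* = 22.6.
From dN/dt = 0: 0.853(1 - N*/926) = 0.0183·22.6, giving N* = 926·(1 - 0.484) = 478.
From dH/dt = 0: 0.00794·478 - 0.283 = 0.0265P*, so P* = 3.51/0.0265 = 132.

N* ≈ 478, H* ≈ 22.6, P* ≈ 132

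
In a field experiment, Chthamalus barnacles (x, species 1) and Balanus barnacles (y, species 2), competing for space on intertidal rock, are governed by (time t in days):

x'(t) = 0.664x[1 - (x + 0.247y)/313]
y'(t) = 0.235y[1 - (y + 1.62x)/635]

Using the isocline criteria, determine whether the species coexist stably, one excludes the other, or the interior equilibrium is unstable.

stable coexistence

Compare the nullcline intercepts: K1/α12 = 313/0.247 = 1270 > K2 = 635; K2/α21 = 635/1.62 = 392 > K1 = 313.
Since both inequalities hold, each species can invade when rare, so the interior equilibrium is stable.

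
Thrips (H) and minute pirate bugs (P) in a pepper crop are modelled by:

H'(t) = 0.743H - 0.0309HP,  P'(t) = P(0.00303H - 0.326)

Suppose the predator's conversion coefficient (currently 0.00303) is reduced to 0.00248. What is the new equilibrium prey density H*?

H* ≈ 131

At the interior fixed point, setting dP/dt = 0 with P > 0 fixes H* = (predator death rate)/(HP coefficient) — independent of the other coefficients.
With the change, H* = 0.326/0.00248 = 131; it rises from 108.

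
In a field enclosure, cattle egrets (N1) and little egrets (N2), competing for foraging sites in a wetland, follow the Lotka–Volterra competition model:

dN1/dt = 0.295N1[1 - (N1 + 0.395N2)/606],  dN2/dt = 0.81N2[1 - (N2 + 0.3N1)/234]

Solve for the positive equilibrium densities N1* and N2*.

Setting both brackets to zero gives the nullclines N1 + 0.395N2 = 606 and 0.3N1 + N2 = 234.
Substituting N2 = 234 - 0.3N1 into the first: N1(1 - 0.395·0.3) = 606 - 0.395·234.
So N1* = 514/0.881 = 583, and then N2* = 234 - 0.3·583 = 59.2.

N1* ≈ 583, N2* ≈ 59.2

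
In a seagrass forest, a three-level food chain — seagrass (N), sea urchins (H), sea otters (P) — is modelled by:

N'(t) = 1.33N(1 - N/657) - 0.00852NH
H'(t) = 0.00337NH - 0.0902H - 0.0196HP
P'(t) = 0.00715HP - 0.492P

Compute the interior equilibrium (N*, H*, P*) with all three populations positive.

From dP/dt = 0: 0.00715H* = 0.492, so H* = 68.8.
From dN/dt = 0: 1.33(1 - N*/657) = 0.00852·68.8, giving N* = 657·(1 - 0.441) = 367.
From dH/dt = 0: 0.00337·367 - 0.0902 = 0.0196P*, so P* = 1.15/0.0196 = 58.6.

N* ≈ 367, H* ≈ 68.8, P* ≈ 58.6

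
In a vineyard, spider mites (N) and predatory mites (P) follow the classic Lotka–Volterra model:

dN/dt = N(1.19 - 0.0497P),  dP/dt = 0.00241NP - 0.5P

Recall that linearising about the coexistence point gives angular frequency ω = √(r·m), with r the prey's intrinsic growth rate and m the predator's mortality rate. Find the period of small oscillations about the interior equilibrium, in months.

Here r = 1.19 and m = 0.5, so r·m = 0.595.
ω = √0.595 = 0.771 per month, hence T = 2π/ω ≈ 8.15 months.

T ≈ 8.15 months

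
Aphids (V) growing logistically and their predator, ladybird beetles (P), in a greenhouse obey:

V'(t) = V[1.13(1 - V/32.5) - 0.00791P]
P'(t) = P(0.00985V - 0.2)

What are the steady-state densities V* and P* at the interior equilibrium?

From dP/dt = 0 with P > 0: 0.00985V* = 0.2, so V* = 20.3.
Substitute into dV/dt = 0: 1.13(1 - 20.3/32.5) = 0.00791P*.
The bracket is 0.375, giving P* = 0.424/0.00791 = 53.6.

V* ≈ 20.3, P* ≈ 53.6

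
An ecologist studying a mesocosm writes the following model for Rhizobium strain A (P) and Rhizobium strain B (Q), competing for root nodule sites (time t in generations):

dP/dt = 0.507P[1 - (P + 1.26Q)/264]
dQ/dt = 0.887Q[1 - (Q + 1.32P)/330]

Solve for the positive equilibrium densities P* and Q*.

P* ≈ 229, Q* ≈ 27.9

Setting both brackets to zero gives the nullclines P + 1.26Q = 264 and 1.32P + Q = 330.
Substituting Q = 330 - 1.32P into the first: P(1 - 1.26·1.32) = 264 - 1.26·330.
So P* = -152/-0.663 = 229, and then Q* = 330 - 1.32·229 = 27.9.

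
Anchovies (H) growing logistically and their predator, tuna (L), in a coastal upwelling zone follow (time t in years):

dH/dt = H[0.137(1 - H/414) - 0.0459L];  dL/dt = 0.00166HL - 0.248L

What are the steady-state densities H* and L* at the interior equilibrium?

From dL/dt = 0 with L > 0: 0.00166H* = 0.248, so H* = 149.
Substitute into dH/dt = 0: 0.137(1 - 149/414) = 0.0459L*.
The bracket is 0.639, giving L* = 0.0876/0.0459 = 1.91.

H* ≈ 149, L* ≈ 1.91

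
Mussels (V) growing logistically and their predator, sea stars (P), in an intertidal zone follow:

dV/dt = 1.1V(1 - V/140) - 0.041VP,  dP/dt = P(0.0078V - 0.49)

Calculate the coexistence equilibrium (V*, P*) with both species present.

From dP/dt = 0 with P > 0: 0.0078V* = 0.49, so V* = 62.8.
Substitute into dV/dt = 0: 1.1(1 - 62.8/140) = 0.041P*.
The bracket is 0.551, giving P* = 0.606/0.041 = 14.8.

V* ≈ 62.8, P* ≈ 14.8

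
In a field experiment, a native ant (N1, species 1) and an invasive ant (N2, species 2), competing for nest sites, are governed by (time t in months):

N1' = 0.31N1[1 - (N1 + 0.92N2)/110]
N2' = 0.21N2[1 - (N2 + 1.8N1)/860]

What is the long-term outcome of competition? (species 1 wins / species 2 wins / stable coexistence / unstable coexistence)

species 2 excludes species 1

Compare the nullcline intercepts: K1/α12 = 110/0.92 = 120 < K2 = 860; K2/α21 = 860/1.8 = 478 > K1 = 110.
Since the inequalities point opposite ways, species 2 can invade but species 1 cannot.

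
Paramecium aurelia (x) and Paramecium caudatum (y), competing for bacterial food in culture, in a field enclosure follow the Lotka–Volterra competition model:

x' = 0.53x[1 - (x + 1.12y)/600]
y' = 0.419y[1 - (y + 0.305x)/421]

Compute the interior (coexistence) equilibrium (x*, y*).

x* ≈ 195, y* ≈ 361

Setting both brackets to zero gives the nullclines x + 1.12y = 600 and 0.305x + y = 421.
Substituting y = 421 - 0.305x into the first: x(1 - 1.12·0.305) = 600 - 1.12·421.
So x* = 128/0.658 = 195, and then y* = 421 - 0.305·195 = 361.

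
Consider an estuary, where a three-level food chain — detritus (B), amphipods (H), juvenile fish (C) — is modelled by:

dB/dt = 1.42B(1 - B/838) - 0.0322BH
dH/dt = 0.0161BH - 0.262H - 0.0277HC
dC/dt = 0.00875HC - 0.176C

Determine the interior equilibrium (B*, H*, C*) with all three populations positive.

From dC/dt = 0: 0.00875H* = 0.176, so H* = 20.1.
From dB/dt = 0: 1.42(1 - B*/838) = 0.0322·20.1, giving B* = 838·(1 - 0.456) = 456.
From dH/dt = 0: 0.0161·456 - 0.262 = 0.0277C*, so C* = 7.08/0.0277 = 255.

B* ≈ 456, H* ≈ 20.1, C* ≈ 255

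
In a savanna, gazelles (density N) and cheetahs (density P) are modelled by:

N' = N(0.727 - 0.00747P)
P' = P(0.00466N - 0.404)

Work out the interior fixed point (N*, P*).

Set dP/dt = 0 with P > 0: 0.00466N - 0.404 = 0, so N* = 0.404/0.00466 = 86.7.
Set dN/dt = 0 with N > 0: 0.727 - 0.00747P = 0, so P* = 0.727/0.00747 = 97.3.

N* ≈ 86.7, P* ≈ 97.3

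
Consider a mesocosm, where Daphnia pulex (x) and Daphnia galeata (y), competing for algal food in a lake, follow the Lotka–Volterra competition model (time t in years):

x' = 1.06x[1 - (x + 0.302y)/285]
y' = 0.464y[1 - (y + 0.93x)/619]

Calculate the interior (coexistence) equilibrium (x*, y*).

x* ≈ 136, y* ≈ 492

Setting both brackets to zero gives the nullclines x + 0.302y = 285 and 0.93x + y = 619.
Substituting y = 619 - 0.93x into the first: x(1 - 0.302·0.93) = 285 - 0.302·619.
So x* = 98.1/0.719 = 136, and then y* = 619 - 0.93·136 = 492.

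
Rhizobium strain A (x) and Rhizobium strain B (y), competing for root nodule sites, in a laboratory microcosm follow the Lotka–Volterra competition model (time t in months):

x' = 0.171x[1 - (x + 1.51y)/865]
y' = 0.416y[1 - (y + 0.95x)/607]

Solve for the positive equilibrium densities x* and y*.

x* ≈ 119, y* ≈ 494

Setting both brackets to zero gives the nullclines x + 1.51y = 865 and 0.95x + y = 607.
Substituting y = 607 - 0.95x into the first: x(1 - 1.51·0.95) = 865 - 1.51·607.
So x* = -51.6/-0.434 = 119, and then y* = 607 - 0.95·119 = 494.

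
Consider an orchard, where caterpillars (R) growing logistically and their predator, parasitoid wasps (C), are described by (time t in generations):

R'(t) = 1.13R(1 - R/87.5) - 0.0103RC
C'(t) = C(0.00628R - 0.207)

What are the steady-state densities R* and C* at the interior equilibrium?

R* ≈ 33, C* ≈ 68.4

From dC/dt = 0 with C > 0: 0.00628R* = 0.207, so R* = 33.
Substitute into dR/dt = 0: 1.13(1 - 33/87.5) = 0.0103C*.
The bracket is 0.623, giving C* = 0.704/0.0103 = 68.4.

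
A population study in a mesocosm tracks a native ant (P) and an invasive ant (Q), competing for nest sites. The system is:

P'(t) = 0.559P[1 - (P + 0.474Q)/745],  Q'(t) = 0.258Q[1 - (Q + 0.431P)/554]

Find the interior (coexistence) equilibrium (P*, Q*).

Setting both brackets to zero gives the nullclines P + 0.474Q = 745 and 0.431P + Q = 554.
Substituting Q = 554 - 0.431P into the first: P(1 - 0.474·0.431) = 745 - 0.474·554.
So P* = 482/0.796 = 606, and then Q* = 554 - 0.431·606 = 293.

P* ≈ 606, Q* ≈ 293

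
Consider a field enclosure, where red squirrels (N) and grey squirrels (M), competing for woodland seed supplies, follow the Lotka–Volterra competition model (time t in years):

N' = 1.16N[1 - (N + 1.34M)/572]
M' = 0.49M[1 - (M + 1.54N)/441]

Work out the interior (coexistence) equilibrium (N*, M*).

N* ≈ 17.8, M* ≈ 414

Setting both brackets to zero gives the nullclines N + 1.34M = 572 and 1.54N + M = 441.
Substituting M = 441 - 1.54N into the first: N(1 - 1.34·1.54) = 572 - 1.34·441.
So N* = -18.9/-1.06 = 17.8, and then M* = 441 - 1.54·17.8 = 414.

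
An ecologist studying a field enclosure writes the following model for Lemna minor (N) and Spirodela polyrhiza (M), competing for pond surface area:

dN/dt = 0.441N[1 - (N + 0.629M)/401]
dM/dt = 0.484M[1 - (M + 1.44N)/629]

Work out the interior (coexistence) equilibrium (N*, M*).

N* ≈ 56.9, M* ≈ 547

Setting both brackets to zero gives the nullclines N + 0.629M = 401 and 1.44N + M = 629.
Substituting M = 629 - 1.44N into the first: N(1 - 0.629·1.44) = 401 - 0.629·629.
So N* = 5.36/0.0942 = 56.9, and then M* = 629 - 1.44·56.9 = 547.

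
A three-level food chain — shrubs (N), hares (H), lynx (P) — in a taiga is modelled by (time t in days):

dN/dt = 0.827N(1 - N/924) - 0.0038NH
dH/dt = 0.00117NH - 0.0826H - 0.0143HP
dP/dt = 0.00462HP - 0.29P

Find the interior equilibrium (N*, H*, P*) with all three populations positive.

From dP/dt = 0: 0.00462H* = 0.29, so H* = 62.8.
From dN/dt = 0: 0.827(1 - N*/924) = 0.0038·62.8, giving N* = 924·(1 - 0.288) = 657.
From dH/dt = 0: 0.00117·657 - 0.0826 = 0.0143P*, so P* = 0.687/0.0143 = 48.

N* ≈ 657, H* ≈ 62.8, P* ≈ 48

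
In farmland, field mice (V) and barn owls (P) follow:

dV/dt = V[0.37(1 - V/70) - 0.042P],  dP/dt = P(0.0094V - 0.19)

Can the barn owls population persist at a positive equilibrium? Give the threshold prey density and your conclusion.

The predator equation gives dP/dt > 0 only when V > 0.19/0.0094 = 20.2.
Without the predator, V → K = 70. Since 70 > 20.2, the predator can invade and persist.

Threshold V = 20.2; K > 20.2, so yes, the predator persists.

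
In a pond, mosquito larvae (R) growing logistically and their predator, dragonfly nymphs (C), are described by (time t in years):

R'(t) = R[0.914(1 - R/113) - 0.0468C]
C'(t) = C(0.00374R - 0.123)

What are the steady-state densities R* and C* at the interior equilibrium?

From dC/dt = 0 with C > 0: 0.00374R* = 0.123, so R* = 32.9.
Substitute into dR/dt = 0: 0.914(1 - 32.9/113) = 0.0468C*.
The bracket is 0.709, giving C* = 0.648/0.0468 = 13.8.

R* ≈ 32.9, C* ≈ 13.8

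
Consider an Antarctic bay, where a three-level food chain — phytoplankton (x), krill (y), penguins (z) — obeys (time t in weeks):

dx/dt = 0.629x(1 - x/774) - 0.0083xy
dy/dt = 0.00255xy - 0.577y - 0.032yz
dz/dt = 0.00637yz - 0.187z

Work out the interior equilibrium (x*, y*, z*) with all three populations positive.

x* ≈ 474, y* ≈ 29.4, z* ≈ 19.8

From dz/dt = 0: 0.00637y* = 0.187, so y* = 29.4.
From dx/dt = 0: 0.629(1 - x*/774) = 0.0083·29.4, giving x* = 774·(1 - 0.387) = 474.
From dy/dt = 0: 0.00255·474 - 0.577 = 0.032z*, so z* = 0.632/0.032 = 19.8.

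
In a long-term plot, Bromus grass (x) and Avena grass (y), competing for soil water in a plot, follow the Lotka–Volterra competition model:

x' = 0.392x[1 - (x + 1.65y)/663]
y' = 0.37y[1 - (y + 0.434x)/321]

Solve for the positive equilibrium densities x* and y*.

Setting both brackets to zero gives the nullclines x + 1.65y = 663 and 0.434x + y = 321.
Substituting y = 321 - 0.434x into the first: x(1 - 1.65·0.434) = 663 - 1.65·321.
So x* = 133/0.284 = 470, and then y* = 321 - 0.434·470 = 117.

x* ≈ 470, y* ≈ 117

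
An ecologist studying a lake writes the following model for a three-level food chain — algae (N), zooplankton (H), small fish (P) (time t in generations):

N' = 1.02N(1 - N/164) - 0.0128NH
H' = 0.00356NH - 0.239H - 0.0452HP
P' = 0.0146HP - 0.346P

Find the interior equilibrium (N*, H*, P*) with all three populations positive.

From dP/dt = 0: 0.0146H* = 0.346, so H* = 23.7.
From dN/dt = 0: 1.02(1 - N*/164) = 0.0128·23.7, giving N* = 164·(1 - 0.297) = 115.
From dH/dt = 0: 0.00356·115 - 0.239 = 0.0452P*, so P* = 0.171/0.0452 = 3.79.

N* ≈ 115, H* ≈ 23.7, P* ≈ 3.79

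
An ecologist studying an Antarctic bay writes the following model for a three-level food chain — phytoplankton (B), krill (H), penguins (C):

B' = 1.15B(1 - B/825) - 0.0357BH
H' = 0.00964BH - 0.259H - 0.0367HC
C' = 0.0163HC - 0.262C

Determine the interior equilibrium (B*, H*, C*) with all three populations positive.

From dC/dt = 0: 0.0163H* = 0.262, so H* = 16.1.
From dB/dt = 0: 1.15(1 - B*/825) = 0.0357·16.1, giving B* = 825·(1 - 0.499) = 413.
From dH/dt = 0: 0.00964·413 - 0.259 = 0.0367C*, so C* = 3.73/0.0367 = 102.

B* ≈ 413, H* ≈ 16.1, C* ≈ 102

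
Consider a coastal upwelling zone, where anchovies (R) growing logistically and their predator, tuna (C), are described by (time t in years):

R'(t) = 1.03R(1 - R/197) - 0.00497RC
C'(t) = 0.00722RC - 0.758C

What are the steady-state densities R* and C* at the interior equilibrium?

From dC/dt = 0 with C > 0: 0.00722R* = 0.758, so R* = 105.
Substitute into dR/dt = 0: 1.03(1 - 105/197) = 0.00497C*.
The bracket is 0.467, giving C* = 0.481/0.00497 = 96.8.

R* ≈ 105, C* ≈ 96.8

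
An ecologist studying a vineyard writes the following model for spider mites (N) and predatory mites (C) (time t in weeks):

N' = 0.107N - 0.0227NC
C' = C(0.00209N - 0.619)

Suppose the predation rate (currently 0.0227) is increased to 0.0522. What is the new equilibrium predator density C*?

At the interior fixed point, setting dN/dt = 0 with N > 0 fixes C* = (prey growth rate)/(NC coefficient) — independent of the other coefficients.
With the change, C* = 0.107/0.0522 = 2.05; it falls from 4.71.

C* ≈ 2.05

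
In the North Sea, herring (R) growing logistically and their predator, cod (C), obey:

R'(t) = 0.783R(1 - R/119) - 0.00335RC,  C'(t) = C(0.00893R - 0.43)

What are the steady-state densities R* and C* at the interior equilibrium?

R* ≈ 48.2, C* ≈ 139

From dC/dt = 0 with C > 0: 0.00893R* = 0.43, so R* = 48.2.
Substitute into dR/dt = 0: 0.783(1 - 48.2/119) = 0.00335C*.
The bracket is 0.595, giving C* = 0.466/0.00335 = 139.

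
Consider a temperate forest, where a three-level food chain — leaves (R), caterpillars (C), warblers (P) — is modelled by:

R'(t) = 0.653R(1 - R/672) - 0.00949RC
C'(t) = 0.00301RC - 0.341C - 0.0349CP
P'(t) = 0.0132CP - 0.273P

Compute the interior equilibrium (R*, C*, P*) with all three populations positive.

R* ≈ 470, C* ≈ 20.7, P* ≈ 30.8

From dP/dt = 0: 0.0132C* = 0.273, so C* = 20.7.
From dR/dt = 0: 0.653(1 - R*/672) = 0.00949·20.7, giving R* = 672·(1 - 0.301) = 470.
From dC/dt = 0: 0.00301·470 - 0.341 = 0.0349P*, so P* = 1.07/0.0349 = 30.8.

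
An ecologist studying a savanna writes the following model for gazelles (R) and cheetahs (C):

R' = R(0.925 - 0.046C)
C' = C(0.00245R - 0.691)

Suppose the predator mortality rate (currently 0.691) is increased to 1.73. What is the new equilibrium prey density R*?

R* ≈ 706

At the interior fixed point, setting dC/dt = 0 with C > 0 fixes R* = (predator death rate)/(RC coefficient) — independent of the other coefficients.
With the change, R* = 1.73/0.00245 = 706; it rises from 282.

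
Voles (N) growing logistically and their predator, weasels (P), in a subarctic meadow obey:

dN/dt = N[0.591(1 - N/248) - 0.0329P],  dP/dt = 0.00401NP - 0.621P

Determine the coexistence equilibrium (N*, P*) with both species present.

From dP/dt = 0 with P > 0: 0.00401N* = 0.621, so N* = 155.
Substitute into dN/dt = 0: 0.591(1 - 155/248) = 0.0329P*.
The bracket is 0.376, giving P* = 0.222/0.0329 = 6.75.

N* ≈ 155, P* ≈ 6.75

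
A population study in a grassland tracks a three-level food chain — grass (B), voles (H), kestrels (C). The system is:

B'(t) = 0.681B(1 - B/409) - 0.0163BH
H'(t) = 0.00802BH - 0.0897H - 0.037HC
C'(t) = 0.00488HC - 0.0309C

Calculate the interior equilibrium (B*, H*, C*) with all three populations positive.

From dC/dt = 0: 0.00488H* = 0.0309, so H* = 6.33.
From dB/dt = 0: 0.681(1 - B*/409) = 0.0163·6.33, giving B* = 409·(1 - 0.152) = 347.
From dH/dt = 0: 0.00802·347 - 0.0897 = 0.037C*, so C* = 2.69/0.037 = 72.8.

B* ≈ 347, H* ≈ 6.33, C* ≈ 72.8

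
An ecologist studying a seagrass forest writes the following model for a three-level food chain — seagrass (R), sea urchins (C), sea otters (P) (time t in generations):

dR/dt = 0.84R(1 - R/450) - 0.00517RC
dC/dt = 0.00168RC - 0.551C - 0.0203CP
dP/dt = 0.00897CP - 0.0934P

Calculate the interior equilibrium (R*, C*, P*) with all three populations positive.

R* ≈ 421, C* ≈ 10.4, P* ≈ 7.71

From dP/dt = 0: 0.00897C* = 0.0934, so C* = 10.4.
From dR/dt = 0: 0.84(1 - R*/450) = 0.00517·10.4, giving R* = 450·(1 - 0.0641) = 421.
From dC/dt = 0: 0.00168·421 - 0.551 = 0.0203P*, so P* = 0.157/0.0203 = 7.71.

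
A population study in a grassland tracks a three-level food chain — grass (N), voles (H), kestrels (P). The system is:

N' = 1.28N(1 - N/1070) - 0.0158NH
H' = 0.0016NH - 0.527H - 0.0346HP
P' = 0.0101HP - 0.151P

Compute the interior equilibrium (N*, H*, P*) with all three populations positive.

N* ≈ 873, H* ≈ 15, P* ≈ 25.1

From dP/dt = 0: 0.0101H* = 0.151, so H* = 15.
From dN/dt = 0: 1.28(1 - N*/1070) = 0.0158·15, giving N* = 1070·(1 - 0.185) = 873.
From dH/dt = 0: 0.0016·873 - 0.527 = 0.0346P*, so P* = 0.869/0.0346 = 25.1.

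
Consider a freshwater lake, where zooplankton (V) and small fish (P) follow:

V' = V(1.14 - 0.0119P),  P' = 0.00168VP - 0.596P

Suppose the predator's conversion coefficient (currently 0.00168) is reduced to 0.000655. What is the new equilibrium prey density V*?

At the interior fixed point, setting dP/dt = 0 with P > 0 fixes V* = (predator death rate)/(VP coefficient) — independent of the other coefficients.
With the change, V* = 0.596/0.000655 = 910; it rises from 355.

V* ≈ 910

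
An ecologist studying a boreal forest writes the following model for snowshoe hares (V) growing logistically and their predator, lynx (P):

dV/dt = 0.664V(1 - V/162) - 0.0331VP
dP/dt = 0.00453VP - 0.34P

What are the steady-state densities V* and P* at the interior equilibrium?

From dP/dt = 0 with P > 0: 0.00453V* = 0.34, so V* = 75.1.
Substitute into dV/dt = 0: 0.664(1 - 75.1/162) = 0.0331P*.
The bracket is 0.537, giving P* = 0.356/0.0331 = 10.8.

V* ≈ 75.1, P* ≈ 10.8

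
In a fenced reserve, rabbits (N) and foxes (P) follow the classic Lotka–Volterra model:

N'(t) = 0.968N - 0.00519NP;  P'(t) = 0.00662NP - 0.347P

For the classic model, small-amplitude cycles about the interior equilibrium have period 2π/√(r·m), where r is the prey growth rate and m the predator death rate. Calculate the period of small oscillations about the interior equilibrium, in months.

T ≈ 10.8 months

Here r = 0.968 and m = 0.347, so r·m = 0.336.
ω = √0.336 = 0.58 per month, hence T = 2π/ω ≈ 10.8 months.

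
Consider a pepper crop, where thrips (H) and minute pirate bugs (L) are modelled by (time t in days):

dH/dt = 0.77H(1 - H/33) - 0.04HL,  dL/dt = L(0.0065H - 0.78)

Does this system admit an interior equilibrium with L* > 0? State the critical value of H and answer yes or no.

Threshold H = 120; K < 120, so no, the predator goes extinct.

The predator equation gives dL/dt > 0 only when H > 0.78/0.0065 = 120.
Without the predator, H → K = 33. Since 33 < 120, the predator cannot invade.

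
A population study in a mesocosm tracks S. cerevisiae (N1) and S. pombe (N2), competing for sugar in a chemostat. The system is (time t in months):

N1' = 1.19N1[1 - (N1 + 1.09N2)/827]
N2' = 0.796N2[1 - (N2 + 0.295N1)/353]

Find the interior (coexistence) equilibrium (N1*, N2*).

Setting both brackets to zero gives the nullclines N1 + 1.09N2 = 827 and 0.295N1 + N2 = 353.
Substituting N2 = 353 - 0.295N1 into the first: N1(1 - 1.09·0.295) = 827 - 1.09·353.
So N1* = 442/0.678 = 652, and then N2* = 353 - 0.295·652 = 161.

N1* ≈ 652, N2* ≈ 161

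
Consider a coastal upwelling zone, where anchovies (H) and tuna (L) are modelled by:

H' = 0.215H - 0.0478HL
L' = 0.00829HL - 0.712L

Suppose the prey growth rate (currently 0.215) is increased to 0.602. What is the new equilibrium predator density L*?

At the interior fixed point, setting dH/dt = 0 with H > 0 fixes L* = (prey growth rate)/(HL coefficient) — independent of the other coefficients.
With the change, L* = 0.602/0.0478 = 12.6; it rises from 4.5.

L* ≈ 12.6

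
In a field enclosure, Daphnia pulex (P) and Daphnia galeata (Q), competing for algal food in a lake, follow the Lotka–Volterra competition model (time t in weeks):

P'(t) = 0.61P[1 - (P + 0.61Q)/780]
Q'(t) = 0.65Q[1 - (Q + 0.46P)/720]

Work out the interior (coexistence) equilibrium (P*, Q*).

P* ≈ 474, Q* ≈ 502

Setting both brackets to zero gives the nullclines P + 0.61Q = 780 and 0.46P + Q = 720.
Substituting Q = 720 - 0.46P into the first: P(1 - 0.61·0.46) = 780 - 0.61·720.
So P* = 341/0.719 = 474, and then Q* = 720 - 0.46·474 = 502.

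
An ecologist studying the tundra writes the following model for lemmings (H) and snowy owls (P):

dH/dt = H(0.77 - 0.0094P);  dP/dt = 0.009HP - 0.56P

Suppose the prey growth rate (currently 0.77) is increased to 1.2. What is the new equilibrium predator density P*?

At the interior fixed point, setting dH/dt = 0 with H > 0 fixes P* = (prey growth rate)/(HP coefficient) — independent of the other coefficients.
With the change, P* = 1.2/0.0094 = 128; it rises from 81.9.

P* ≈ 128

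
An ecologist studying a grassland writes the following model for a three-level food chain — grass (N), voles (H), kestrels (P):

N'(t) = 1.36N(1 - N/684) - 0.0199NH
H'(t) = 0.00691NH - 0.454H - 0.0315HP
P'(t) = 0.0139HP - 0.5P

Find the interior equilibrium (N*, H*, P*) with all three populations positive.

N* ≈ 324, H* ≈ 36, P* ≈ 56.7

From dP/dt = 0: 0.0139H* = 0.5, so H* = 36.
From dN/dt = 0: 1.36(1 - N*/684) = 0.0199·36, giving N* = 684·(1 - 0.526) = 324.
From dH/dt = 0: 0.00691·324 - 0.454 = 0.0315P*, so P* = 1.78/0.0315 = 56.7.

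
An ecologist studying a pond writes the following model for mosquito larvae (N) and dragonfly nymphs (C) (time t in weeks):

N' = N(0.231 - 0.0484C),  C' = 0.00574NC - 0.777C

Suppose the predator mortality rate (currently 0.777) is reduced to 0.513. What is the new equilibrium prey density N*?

N* ≈ 89.4

At the interior fixed point, setting dC/dt = 0 with C > 0 fixes N* = (predator death rate)/(NC coefficient) — independent of the other coefficients.
With the change, N* = 0.513/0.00574 = 89.4; it falls from 135.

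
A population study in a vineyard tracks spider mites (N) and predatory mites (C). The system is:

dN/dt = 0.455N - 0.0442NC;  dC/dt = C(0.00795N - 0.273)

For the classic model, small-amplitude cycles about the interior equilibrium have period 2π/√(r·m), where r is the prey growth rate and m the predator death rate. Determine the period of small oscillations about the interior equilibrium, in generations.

Here r = 0.455 and m = 0.273, so r·m = 0.124.
ω = √0.124 = 0.352 per generation, hence T = 2π/ω ≈ 17.8 generations.

T ≈ 17.8 generations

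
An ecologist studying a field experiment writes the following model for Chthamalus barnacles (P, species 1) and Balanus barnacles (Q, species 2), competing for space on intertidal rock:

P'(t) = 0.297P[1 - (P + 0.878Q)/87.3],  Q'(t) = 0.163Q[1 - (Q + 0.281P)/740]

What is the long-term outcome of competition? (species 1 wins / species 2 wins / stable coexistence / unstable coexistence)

species 2 excludes species 1

Compare the nullcline intercepts: K1/α12 = 87.3/0.878 = 99.4 < K2 = 740; K2/α21 = 740/0.281 = 2630 > K1 = 87.3.
Since the inequalities point opposite ways, species 2 can invade but species 1 cannot.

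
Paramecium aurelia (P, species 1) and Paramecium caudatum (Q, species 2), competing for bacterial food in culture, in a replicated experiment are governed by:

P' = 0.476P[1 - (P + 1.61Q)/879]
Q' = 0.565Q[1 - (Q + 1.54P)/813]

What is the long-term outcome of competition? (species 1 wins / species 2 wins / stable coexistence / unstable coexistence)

unstable coexistence (outcome depends on initial conditions)

Compare the nullcline intercepts: K1/α12 = 879/1.61 = 546 < K2 = 813; K2/α21 = 813/1.54 = 528 < K1 = 879.
Since both are reversed, neither can invade when rare; the interior point is a saddle.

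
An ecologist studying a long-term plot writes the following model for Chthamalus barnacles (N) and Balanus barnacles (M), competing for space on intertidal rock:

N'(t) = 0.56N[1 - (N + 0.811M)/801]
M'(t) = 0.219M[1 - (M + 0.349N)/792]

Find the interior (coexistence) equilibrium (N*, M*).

N* ≈ 221, M* ≈ 715

Setting both brackets to zero gives the nullclines N + 0.811M = 801 and 0.349N + M = 792.
Substituting M = 792 - 0.349N into the first: N(1 - 0.811·0.349) = 801 - 0.811·792.
So N* = 159/0.717 = 221, and then M* = 792 - 0.349·221 = 715.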